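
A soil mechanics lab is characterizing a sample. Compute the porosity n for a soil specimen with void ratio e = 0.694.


Result: 0.4097

Derivation:
Using the relation n = e / (1 + e)
n = 0.694 / (1 + 0.694)
n = 0.694 / 1.694
n = 0.4097


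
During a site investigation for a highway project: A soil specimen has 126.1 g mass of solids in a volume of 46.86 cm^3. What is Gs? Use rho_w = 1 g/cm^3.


Result: 2.691

Derivation:
Using Gs = m_s / (V_s * rho_w)
Since rho_w = 1 g/cm^3:
Gs = 126.1 / 46.86
Gs = 2.691


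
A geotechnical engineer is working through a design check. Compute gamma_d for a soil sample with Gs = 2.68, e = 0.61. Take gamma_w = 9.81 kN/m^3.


Result: 16.33 kN/m^3

Derivation:
Using gamma_d = Gs * gamma_w / (1 + e)
gamma_d = 2.68 * 9.81 / (1 + 0.61)
gamma_d = 2.68 * 9.81 / 1.61
gamma_d = 16.33 kN/m^3


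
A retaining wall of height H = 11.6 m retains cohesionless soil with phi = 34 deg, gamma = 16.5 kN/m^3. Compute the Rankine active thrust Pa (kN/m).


Result: 313.85 kN/m

Derivation:
Compute active earth pressure coefficient:
Ka = tan^2(45 - phi/2) = tan^2(28.0) = 0.282715
Compute active force:
Pa = 0.5 * Ka * gamma * H^2
Pa = 0.5 * 0.282715 * 16.5 * 11.6^2
Pa = 313.85 kN/m


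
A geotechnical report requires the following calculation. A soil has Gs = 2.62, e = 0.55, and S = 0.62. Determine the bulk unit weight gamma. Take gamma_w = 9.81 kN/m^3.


Using gamma = gamma_w * (Gs + S*e) / (1 + e)
Numerator: Gs + S*e = 2.62 + 0.62*0.55 = 2.961
Denominator: 1 + e = 1 + 0.55 = 1.55
gamma = 9.81 * 2.961 / 1.55
gamma = 18.74 kN/m^3


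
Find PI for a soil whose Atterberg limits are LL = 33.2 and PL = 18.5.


Using PI = LL - PL
PI = 33.2 - 18.5
PI = 14.7


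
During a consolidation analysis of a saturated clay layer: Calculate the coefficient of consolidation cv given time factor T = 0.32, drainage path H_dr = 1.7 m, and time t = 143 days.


Using cv = T * H_dr^2 / t
H_dr^2 = 1.7^2 = 2.89
cv = 0.32 * 2.89 / 143
cv = 0.00647 m^2/day


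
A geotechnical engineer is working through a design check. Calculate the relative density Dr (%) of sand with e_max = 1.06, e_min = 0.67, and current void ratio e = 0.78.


Using Dr = (e_max - e) / (e_max - e_min) * 100
e_max - e = 1.06 - 0.78 = 0.28
e_max - e_min = 1.06 - 0.67 = 0.39
Dr = 0.28 / 0.39 * 100
Dr = 71.79 %


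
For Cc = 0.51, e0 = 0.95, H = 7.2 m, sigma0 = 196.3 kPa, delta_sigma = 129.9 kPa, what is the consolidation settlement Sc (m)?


Using Sc = Cc * H / (1 + e0) * log10((sigma0 + delta_sigma) / sigma0)
Stress ratio = (196.3 + 129.9) / 196.3 = 1.66174
log10(1.66174) = 0.220564
Cc * H / (1 + e0) = 0.51 * 7.2 / (1 + 0.95) = 1.88308
Sc = 1.88308 * 0.220564
Sc = 0.4153 m


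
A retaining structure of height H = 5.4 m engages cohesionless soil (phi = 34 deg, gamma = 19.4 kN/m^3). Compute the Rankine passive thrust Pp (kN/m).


Compute passive earth pressure coefficient:
Kp = tan^2(45 + phi/2) = tan^2(62.0) = 3.537132
Compute passive force:
Pp = 0.5 * Kp * gamma * H^2
Pp = 0.5 * 3.537132 * 19.4 * 5.4^2
Pp = 1000.48 kN/m


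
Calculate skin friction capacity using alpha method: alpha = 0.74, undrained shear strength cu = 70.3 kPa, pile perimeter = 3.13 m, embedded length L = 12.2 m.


Result: 1986.51 kN

Derivation:
Using Qs = alpha * cu * perimeter * L
Qs = 0.74 * 70.3 * 3.13 * 12.2
Qs = 1986.51 kN


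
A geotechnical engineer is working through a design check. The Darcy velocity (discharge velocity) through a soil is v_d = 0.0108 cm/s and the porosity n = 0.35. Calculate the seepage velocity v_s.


Using v_s = v_d / n
v_s = 0.0108 / 0.35
v_s = 0.03086 cm/s


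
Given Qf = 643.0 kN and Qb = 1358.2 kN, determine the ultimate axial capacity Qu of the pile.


Using Qu = Qf + Qb
Qu = 643.0 + 1358.2
Qu = 2001.2 kN


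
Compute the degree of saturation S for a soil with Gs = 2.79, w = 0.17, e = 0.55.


Using S = Gs * w / e
S = 2.79 * 0.17 / 0.55
S = 0.8624


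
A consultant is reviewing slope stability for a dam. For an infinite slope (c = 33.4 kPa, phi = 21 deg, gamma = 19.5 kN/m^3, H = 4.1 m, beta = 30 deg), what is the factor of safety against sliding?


Using Fs = c / (gamma*H*sin(beta)*cos(beta)) + tan(phi)/tan(beta)
Cohesion contribution = 33.4 / (19.5*4.1*sin(30)*cos(30))
Cohesion contribution = 0.964778
Friction contribution = tan(21)/tan(30) = 0.664872
Fs = 0.964778 + 0.664872
Fs = 1.63


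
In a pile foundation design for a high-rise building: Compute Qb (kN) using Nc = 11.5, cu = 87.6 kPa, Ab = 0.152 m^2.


Result: 153.12 kN

Derivation:
Using Qb = Nc * cu * Ab
Qb = 11.5 * 87.6 * 0.152
Qb = 153.12 kN


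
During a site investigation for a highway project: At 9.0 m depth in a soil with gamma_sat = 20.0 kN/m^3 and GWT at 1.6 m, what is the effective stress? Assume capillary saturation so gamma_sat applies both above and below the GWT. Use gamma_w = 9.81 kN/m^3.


Result: 107.41 kPa

Derivation:
Total stress = gamma_sat * depth
sigma = 20.0 * 9.0 = 180.0 kPa
Pore water pressure u = gamma_w * (depth - d_wt)
u = 9.81 * (9.0 - 1.6) = 72.594 kPa
Effective stress = sigma - u
sigma' = 180.0 - 72.594 = 107.41 kPa


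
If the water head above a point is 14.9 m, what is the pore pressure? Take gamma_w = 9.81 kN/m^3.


Result: 146.17 kPa

Derivation:
Using u = gamma_w * h_w
u = 9.81 * 14.9
u = 146.17 kPa


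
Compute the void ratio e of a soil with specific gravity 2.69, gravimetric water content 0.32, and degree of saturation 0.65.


Result: 1.3243

Derivation:
Using the relation e = Gs * w / S
e = 2.69 * 0.32 / 0.65
e = 1.3243


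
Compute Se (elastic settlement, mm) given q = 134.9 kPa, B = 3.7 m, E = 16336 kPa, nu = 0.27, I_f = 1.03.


Result: 29.176 mm

Derivation:
Using Se = q * B * (1 - nu^2) * I_f / E
1 - nu^2 = 1 - 0.27^2 = 0.9271
Se = 134.9 * 3.7 * 0.9271 * 1.03 / 16336
Se = 0.029176 m
Convert to mm: Se = 0.029176 * 1000 = 29.176 mm


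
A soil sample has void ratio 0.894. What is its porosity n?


Result: 0.472

Derivation:
Using the relation n = e / (1 + e)
n = 0.894 / (1 + 0.894)
n = 0.894 / 1.894
n = 0.472


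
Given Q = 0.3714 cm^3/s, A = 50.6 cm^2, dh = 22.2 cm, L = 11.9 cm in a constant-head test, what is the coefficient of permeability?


Result: 0.003934 cm/s

Derivation:
Compute hydraulic gradient:
i = dh / L = 22.2 / 11.9 = 1.86555
Then apply Darcy's law:
k = Q / (A * i)
k = 0.3714 / (50.6 * 1.86555)
k = 0.3714 / 94.3966
k = 0.003934 cm/s


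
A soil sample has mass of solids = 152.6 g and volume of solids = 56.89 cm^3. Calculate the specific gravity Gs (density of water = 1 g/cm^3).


Using Gs = m_s / (V_s * rho_w)
Since rho_w = 1 g/cm^3:
Gs = 152.6 / 56.89
Gs = 2.682


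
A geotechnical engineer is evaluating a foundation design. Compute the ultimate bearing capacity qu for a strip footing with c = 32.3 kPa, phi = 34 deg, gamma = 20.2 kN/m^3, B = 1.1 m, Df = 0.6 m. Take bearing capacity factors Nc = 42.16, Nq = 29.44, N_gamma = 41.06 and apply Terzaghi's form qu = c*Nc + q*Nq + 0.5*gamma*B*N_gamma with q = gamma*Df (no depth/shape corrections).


Result: 2174.76 kPa

Derivation:
Compute qu = c*Nc + gamma*Df*Nq + 0.5*gamma*B*N_gamma
Term 1: 32.3 * 42.16 = 1361.768
Term 2: 20.2 * 0.6 * 29.44 = 356.8128
Term 3: 0.5 * 20.2 * 1.1 * 41.06 = 456.1766
qu = 1361.768 + 356.8128 + 456.1766
qu = 2174.76 kPa


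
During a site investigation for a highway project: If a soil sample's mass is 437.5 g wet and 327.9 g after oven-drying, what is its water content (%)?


Result: 33.42 %

Derivation:
Using w = (m_wet - m_dry) / m_dry * 100
m_wet - m_dry = 437.5 - 327.9 = 109.6 g
w = 109.6 / 327.9 * 100
w = 33.42 %


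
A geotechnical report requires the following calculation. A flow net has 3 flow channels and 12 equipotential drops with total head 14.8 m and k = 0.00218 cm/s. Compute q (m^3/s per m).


Convert k to m/s for unit consistency with H:
k = 0.00218 cm/s = 0.00218 / 100 m/s = 2.18e-05 m/s
Using q = k * H * Nf / Nd
Nf / Nd = 3 / 12 = 0.25
q = 2.18e-05 * 14.8 * 0.25
q = 8.066e-05 m^3/s per m


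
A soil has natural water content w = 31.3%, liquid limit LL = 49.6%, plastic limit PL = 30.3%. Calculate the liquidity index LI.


Result: 0.052

Derivation:
First compute the plasticity index:
PI = LL - PL = 49.6 - 30.3 = 19.3
Then compute the liquidity index:
LI = (w - PL) / PI
LI = (31.3 - 30.3) / 19.3
LI = 0.052


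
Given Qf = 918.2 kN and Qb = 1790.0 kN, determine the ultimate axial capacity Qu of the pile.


Result: 2708.2 kN

Derivation:
Using Qu = Qf + Qb
Qu = 918.2 + 1790.0
Qu = 2708.2 kN


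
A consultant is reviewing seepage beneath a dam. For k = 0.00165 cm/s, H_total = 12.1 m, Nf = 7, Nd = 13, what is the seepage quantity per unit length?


Result: 0.0001075 m^3/s per m

Derivation:
Convert k to m/s for unit consistency with H:
k = 0.00165 cm/s = 0.00165 / 100 m/s = 1.65e-05 m/s
Using q = k * H * Nf / Nd
Nf / Nd = 7 / 13 = 0.5385
q = 1.65e-05 * 12.1 * 0.5385
q = 0.0001075 m^3/s per m


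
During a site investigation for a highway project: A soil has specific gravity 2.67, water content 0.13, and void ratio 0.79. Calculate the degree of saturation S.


Result: 0.4394

Derivation:
Using S = Gs * w / e
S = 2.67 * 0.13 / 0.79
S = 0.4394


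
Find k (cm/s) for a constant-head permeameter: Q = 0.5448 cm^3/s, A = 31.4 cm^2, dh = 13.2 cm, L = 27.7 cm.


Compute hydraulic gradient:
i = dh / L = 13.2 / 27.7 = 0.476534
Then apply Darcy's law:
k = Q / (A * i)
k = 0.5448 / (31.4 * 0.476534)
k = 0.5448 / 14.9632
k = 0.036409 cm/s


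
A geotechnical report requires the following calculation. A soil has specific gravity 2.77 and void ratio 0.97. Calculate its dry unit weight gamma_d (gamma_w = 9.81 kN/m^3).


Using gamma_d = Gs * gamma_w / (1 + e)
gamma_d = 2.77 * 9.81 / (1 + 0.97)
gamma_d = 2.77 * 9.81 / 1.97
gamma_d = 13.794 kN/m^3


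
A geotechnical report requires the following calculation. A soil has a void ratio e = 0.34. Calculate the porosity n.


Using the relation n = e / (1 + e)
n = 0.34 / (1 + 0.34)
n = 0.34 / 1.34
n = 0.2537


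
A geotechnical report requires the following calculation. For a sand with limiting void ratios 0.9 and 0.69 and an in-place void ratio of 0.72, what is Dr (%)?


Using Dr = (e_max - e) / (e_max - e_min) * 100
e_max - e = 0.9 - 0.72 = 0.18
e_max - e_min = 0.9 - 0.69 = 0.21
Dr = 0.18 / 0.21 * 100
Dr = 85.71 %


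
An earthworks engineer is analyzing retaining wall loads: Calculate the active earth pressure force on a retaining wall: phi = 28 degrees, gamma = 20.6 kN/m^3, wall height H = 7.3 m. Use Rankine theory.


Compute active earth pressure coefficient:
Ka = tan^2(45 - phi/2) = tan^2(31.0) = 0.361033
Compute active force:
Pa = 0.5 * Ka * gamma * H^2
Pa = 0.5 * 0.361033 * 20.6 * 7.3^2
Pa = 198.17 kN/m


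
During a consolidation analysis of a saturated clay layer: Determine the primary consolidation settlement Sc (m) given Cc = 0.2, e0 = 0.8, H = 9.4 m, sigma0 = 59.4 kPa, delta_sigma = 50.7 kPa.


Using Sc = Cc * H / (1 + e0) * log10((sigma0 + delta_sigma) / sigma0)
Stress ratio = (59.4 + 50.7) / 59.4 = 1.85354
log10(1.85354) = 0.268001
Cc * H / (1 + e0) = 0.2 * 9.4 / (1 + 0.8) = 1.04444
Sc = 1.04444 * 0.268001
Sc = 0.2799 m


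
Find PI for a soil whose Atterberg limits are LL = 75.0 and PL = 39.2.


Result: 35.8

Derivation:
Using PI = LL - PL
PI = 75.0 - 39.2
PI = 35.8


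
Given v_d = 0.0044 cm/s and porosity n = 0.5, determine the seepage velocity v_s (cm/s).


Result: 0.0088 cm/s

Derivation:
Using v_s = v_d / n
v_s = 0.0044 / 0.5
v_s = 0.0088 cm/s


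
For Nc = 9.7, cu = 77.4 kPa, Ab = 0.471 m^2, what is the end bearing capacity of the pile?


Result: 353.62 kN

Derivation:
Using Qb = Nc * cu * Ab
Qb = 9.7 * 77.4 * 0.471
Qb = 353.62 kN


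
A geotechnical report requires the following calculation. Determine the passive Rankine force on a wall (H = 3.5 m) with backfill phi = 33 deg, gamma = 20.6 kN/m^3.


Compute passive earth pressure coefficient:
Kp = tan^2(45 + phi/2) = tan^2(61.5) = 3.39212
Compute passive force:
Pp = 0.5 * Kp * gamma * H^2
Pp = 0.5 * 3.39212 * 20.6 * 3.5^2
Pp = 428.0 kN/m


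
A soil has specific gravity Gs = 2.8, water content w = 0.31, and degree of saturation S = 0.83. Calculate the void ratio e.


Using the relation e = Gs * w / S
e = 2.8 * 0.31 / 0.83
e = 1.0458


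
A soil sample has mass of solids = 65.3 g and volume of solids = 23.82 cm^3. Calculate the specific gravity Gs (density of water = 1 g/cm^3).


Result: 2.741

Derivation:
Using Gs = m_s / (V_s * rho_w)
Since rho_w = 1 g/cm^3:
Gs = 65.3 / 23.82
Gs = 2.741


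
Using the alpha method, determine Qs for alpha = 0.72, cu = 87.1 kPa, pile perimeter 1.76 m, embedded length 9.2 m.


Using Qs = alpha * cu * perimeter * L
Qs = 0.72 * 87.1 * 1.76 * 9.2
Qs = 1015.43 kN


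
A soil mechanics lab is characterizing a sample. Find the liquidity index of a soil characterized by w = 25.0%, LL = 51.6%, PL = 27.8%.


Result: -0.118

Derivation:
First compute the plasticity index:
PI = LL - PL = 51.6 - 27.8 = 23.8
Then compute the liquidity index:
LI = (w - PL) / PI
LI = (25.0 - 27.8) / 23.8
LI = -0.118


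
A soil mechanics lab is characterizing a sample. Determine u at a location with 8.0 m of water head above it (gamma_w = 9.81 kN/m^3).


Using u = gamma_w * h_w
u = 9.81 * 8.0
u = 78.48 kPa


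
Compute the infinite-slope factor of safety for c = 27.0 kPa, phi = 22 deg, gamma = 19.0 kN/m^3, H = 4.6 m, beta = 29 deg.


Result: 1.457

Derivation:
Using Fs = c / (gamma*H*sin(beta)*cos(beta)) + tan(phi)/tan(beta)
Cohesion contribution = 27.0 / (19.0*4.6*sin(29)*cos(29))
Cohesion contribution = 0.728554
Friction contribution = tan(22)/tan(29) = 0.728883
Fs = 0.728554 + 0.728883
Fs = 1.457


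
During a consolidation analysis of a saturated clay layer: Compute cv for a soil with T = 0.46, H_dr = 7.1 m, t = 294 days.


Using cv = T * H_dr^2 / t
H_dr^2 = 7.1^2 = 50.41
cv = 0.46 * 50.41 / 294
cv = 0.07887 m^2/day


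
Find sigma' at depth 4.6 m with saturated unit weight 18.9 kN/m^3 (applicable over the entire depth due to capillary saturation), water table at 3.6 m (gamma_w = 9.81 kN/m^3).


Total stress = gamma_sat * depth
sigma = 18.9 * 4.6 = 86.94 kPa
Pore water pressure u = gamma_w * (depth - d_wt)
u = 9.81 * (4.6 - 3.6) = 9.81 kPa
Effective stress = sigma - u
sigma' = 86.94 - 9.81 = 77.13 kPa


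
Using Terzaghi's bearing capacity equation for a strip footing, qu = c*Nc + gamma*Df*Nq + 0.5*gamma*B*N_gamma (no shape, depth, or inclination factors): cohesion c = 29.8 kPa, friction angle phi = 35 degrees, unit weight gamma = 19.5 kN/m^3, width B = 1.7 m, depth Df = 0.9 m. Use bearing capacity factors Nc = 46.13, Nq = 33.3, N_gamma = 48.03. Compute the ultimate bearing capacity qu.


Result: 2755.19 kPa

Derivation:
Compute qu = c*Nc + gamma*Df*Nq + 0.5*gamma*B*N_gamma
Term 1: 29.8 * 46.13 = 1374.674
Term 2: 19.5 * 0.9 * 33.3 = 584.415
Term 3: 0.5 * 19.5 * 1.7 * 48.03 = 796.09725
qu = 1374.674 + 584.415 + 796.09725
qu = 2755.19 kPa


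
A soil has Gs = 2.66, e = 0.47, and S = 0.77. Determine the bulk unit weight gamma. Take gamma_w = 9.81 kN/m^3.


Using gamma = gamma_w * (Gs + S*e) / (1 + e)
Numerator: Gs + S*e = 2.66 + 0.77*0.47 = 3.0219
Denominator: 1 + e = 1 + 0.47 = 1.47
gamma = 9.81 * 3.0219 / 1.47
gamma = 20.167 kN/m^3


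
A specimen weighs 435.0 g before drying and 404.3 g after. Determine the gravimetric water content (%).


Using w = (m_wet - m_dry) / m_dry * 100
m_wet - m_dry = 435.0 - 404.3 = 30.7 g
w = 30.7 / 404.3 * 100
w = 7.59 %


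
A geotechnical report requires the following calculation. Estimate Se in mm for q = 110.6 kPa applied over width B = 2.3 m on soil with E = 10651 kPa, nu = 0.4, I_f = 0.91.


Result: 18.256 mm

Derivation:
Using Se = q * B * (1 - nu^2) * I_f / E
1 - nu^2 = 1 - 0.4^2 = 0.84
Se = 110.6 * 2.3 * 0.84 * 0.91 / 10651
Se = 0.018256 m
Convert to mm: Se = 0.018256 * 1000 = 18.256 mm


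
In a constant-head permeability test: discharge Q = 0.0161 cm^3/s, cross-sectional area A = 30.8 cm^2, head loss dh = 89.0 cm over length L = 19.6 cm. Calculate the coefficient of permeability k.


Compute hydraulic gradient:
i = dh / L = 89.0 / 19.6 = 4.54082
Then apply Darcy's law:
k = Q / (A * i)
k = 0.0161 / (30.8 * 4.54082)
k = 0.0161 / 139.857
k = 0.000115 cm/s


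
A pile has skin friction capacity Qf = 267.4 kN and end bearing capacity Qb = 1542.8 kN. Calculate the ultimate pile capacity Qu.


Result: 1810.2 kN

Derivation:
Using Qu = Qf + Qb
Qu = 267.4 + 1542.8
Qu = 1810.2 kN


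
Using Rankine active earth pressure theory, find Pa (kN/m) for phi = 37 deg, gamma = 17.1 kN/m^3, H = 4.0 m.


Result: 34.01 kN/m

Derivation:
Compute active earth pressure coefficient:
Ka = tan^2(45 - phi/2) = tan^2(26.5) = 0.248584
Compute active force:
Pa = 0.5 * Ka * gamma * H^2
Pa = 0.5 * 0.248584 * 17.1 * 4.0^2
Pa = 34.01 kN/m


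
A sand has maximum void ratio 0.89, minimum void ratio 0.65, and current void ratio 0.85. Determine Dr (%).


Using Dr = (e_max - e) / (e_max - e_min) * 100
e_max - e = 0.89 - 0.85 = 0.04
e_max - e_min = 0.89 - 0.65 = 0.24
Dr = 0.04 / 0.24 * 100
Dr = 16.67 %


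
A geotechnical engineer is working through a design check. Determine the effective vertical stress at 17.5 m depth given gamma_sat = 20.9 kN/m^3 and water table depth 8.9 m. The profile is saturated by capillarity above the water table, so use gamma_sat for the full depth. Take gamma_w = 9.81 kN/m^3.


Result: 281.38 kPa

Derivation:
Total stress = gamma_sat * depth
sigma = 20.9 * 17.5 = 365.75 kPa
Pore water pressure u = gamma_w * (depth - d_wt)
u = 9.81 * (17.5 - 8.9) = 84.366 kPa
Effective stress = sigma - u
sigma' = 365.75 - 84.366 = 281.38 kPa


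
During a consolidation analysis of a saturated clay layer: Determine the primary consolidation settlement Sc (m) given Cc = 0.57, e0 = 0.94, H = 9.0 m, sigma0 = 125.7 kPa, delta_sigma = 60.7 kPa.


Result: 0.4525 m

Derivation:
Using Sc = Cc * H / (1 + e0) * log10((sigma0 + delta_sigma) / sigma0)
Stress ratio = (125.7 + 60.7) / 125.7 = 1.4829
log10(1.4829) = 0.171111
Cc * H / (1 + e0) = 0.57 * 9.0 / (1 + 0.94) = 2.64433
Sc = 2.64433 * 0.171111
Sc = 0.4525 m


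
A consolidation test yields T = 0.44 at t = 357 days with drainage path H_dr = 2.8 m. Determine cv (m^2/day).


Using cv = T * H_dr^2 / t
H_dr^2 = 2.8^2 = 7.84
cv = 0.44 * 7.84 / 357
cv = 0.00966 m^2/day


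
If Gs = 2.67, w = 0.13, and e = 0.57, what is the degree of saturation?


Using S = Gs * w / e
S = 2.67 * 0.13 / 0.57
S = 0.6089


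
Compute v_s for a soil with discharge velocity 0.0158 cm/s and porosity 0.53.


Result: 0.02981 cm/s

Derivation:
Using v_s = v_d / n
v_s = 0.0158 / 0.53
v_s = 0.02981 cm/s


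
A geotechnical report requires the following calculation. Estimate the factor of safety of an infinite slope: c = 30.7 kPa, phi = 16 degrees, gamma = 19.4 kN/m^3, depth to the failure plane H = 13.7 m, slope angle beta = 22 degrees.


Result: 1.042

Derivation:
Using Fs = c / (gamma*H*sin(beta)*cos(beta)) + tan(phi)/tan(beta)
Cohesion contribution = 30.7 / (19.4*13.7*sin(22)*cos(22))
Cohesion contribution = 0.332564
Friction contribution = tan(16)/tan(22) = 0.70972
Fs = 0.332564 + 0.70972
Fs = 1.042


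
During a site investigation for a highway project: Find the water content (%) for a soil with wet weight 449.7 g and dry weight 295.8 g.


Result: 52.03 %

Derivation:
Using w = (m_wet - m_dry) / m_dry * 100
m_wet - m_dry = 449.7 - 295.8 = 153.9 g
w = 153.9 / 295.8 * 100
w = 52.03 %


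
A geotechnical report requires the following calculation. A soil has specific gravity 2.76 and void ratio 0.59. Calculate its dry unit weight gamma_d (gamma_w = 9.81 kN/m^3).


Result: 17.029 kN/m^3

Derivation:
Using gamma_d = Gs * gamma_w / (1 + e)
gamma_d = 2.76 * 9.81 / (1 + 0.59)
gamma_d = 2.76 * 9.81 / 1.59
gamma_d = 17.029 kN/m^3


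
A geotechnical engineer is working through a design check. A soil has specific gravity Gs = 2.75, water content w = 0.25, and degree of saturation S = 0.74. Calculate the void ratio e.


Using the relation e = Gs * w / S
e = 2.75 * 0.25 / 0.74
e = 0.9291


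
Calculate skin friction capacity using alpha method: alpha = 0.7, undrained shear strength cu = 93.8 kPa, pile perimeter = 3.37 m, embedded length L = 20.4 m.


Result: 4513.99 kN

Derivation:
Using Qs = alpha * cu * perimeter * L
Qs = 0.7 * 93.8 * 3.37 * 20.4
Qs = 4513.99 kN


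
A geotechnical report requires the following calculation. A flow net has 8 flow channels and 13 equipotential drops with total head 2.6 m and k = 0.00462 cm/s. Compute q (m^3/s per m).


Result: 7.392e-05 m^3/s per m

Derivation:
Convert k to m/s for unit consistency with H:
k = 0.00462 cm/s = 0.00462 / 100 m/s = 4.62e-05 m/s
Using q = k * H * Nf / Nd
Nf / Nd = 8 / 13 = 0.6154
q = 4.62e-05 * 2.6 * 0.6154
q = 7.392e-05 m^3/s per m


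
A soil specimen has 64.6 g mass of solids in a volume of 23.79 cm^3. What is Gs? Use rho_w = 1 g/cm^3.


Using Gs = m_s / (V_s * rho_w)
Since rho_w = 1 g/cm^3:
Gs = 64.6 / 23.79
Gs = 2.715


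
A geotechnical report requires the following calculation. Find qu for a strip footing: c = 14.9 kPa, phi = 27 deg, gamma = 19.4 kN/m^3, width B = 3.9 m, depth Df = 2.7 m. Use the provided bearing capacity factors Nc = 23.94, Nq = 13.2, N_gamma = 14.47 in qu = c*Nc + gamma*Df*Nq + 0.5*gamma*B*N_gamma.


Result: 1595.52 kPa

Derivation:
Compute qu = c*Nc + gamma*Df*Nq + 0.5*gamma*B*N_gamma
Term 1: 14.9 * 23.94 = 356.706
Term 2: 19.4 * 2.7 * 13.2 = 691.416
Term 3: 0.5 * 19.4 * 3.9 * 14.47 = 547.4001
qu = 356.706 + 691.416 + 547.4001
qu = 1595.52 kPa


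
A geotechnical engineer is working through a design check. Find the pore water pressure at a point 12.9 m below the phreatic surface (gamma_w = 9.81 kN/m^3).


Using u = gamma_w * h_w
u = 9.81 * 12.9
u = 126.55 kPa


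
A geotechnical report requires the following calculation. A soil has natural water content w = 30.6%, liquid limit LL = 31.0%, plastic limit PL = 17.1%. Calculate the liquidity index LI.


Result: 0.971

Derivation:
First compute the plasticity index:
PI = LL - PL = 31.0 - 17.1 = 13.9
Then compute the liquidity index:
LI = (w - PL) / PI
LI = (30.6 - 17.1) / 13.9
LI = 0.971


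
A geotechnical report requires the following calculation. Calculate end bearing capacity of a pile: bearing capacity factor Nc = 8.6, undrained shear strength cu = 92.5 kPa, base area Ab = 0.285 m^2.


Using Qb = Nc * cu * Ab
Qb = 8.6 * 92.5 * 0.285
Qb = 226.72 kN


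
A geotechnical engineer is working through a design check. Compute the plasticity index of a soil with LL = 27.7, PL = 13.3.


Using PI = LL - PL
PI = 27.7 - 13.3
PI = 14.4


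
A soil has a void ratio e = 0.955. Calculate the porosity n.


Result: 0.4885

Derivation:
Using the relation n = e / (1 + e)
n = 0.955 / (1 + 0.955)
n = 0.955 / 1.955
n = 0.4885


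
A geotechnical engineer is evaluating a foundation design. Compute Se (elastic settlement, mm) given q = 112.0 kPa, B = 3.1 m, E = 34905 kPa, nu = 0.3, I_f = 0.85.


Result: 7.694 mm

Derivation:
Using Se = q * B * (1 - nu^2) * I_f / E
1 - nu^2 = 1 - 0.3^2 = 0.91
Se = 112.0 * 3.1 * 0.91 * 0.85 / 34905
Se = 0.007694 m
Convert to mm: Se = 0.007694 * 1000 = 7.694 mm


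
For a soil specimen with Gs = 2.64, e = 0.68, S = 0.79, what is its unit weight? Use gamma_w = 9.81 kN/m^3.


Using gamma = gamma_w * (Gs + S*e) / (1 + e)
Numerator: Gs + S*e = 2.64 + 0.79*0.68 = 3.1772
Denominator: 1 + e = 1 + 0.68 = 1.68
gamma = 9.81 * 3.1772 / 1.68
gamma = 18.553 kN/m^3


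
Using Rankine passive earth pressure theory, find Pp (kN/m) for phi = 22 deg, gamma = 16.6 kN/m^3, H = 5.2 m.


Result: 493.3 kN/m

Derivation:
Compute passive earth pressure coefficient:
Kp = tan^2(45 + phi/2) = tan^2(56.0) = 2.197987
Compute passive force:
Pp = 0.5 * Kp * gamma * H^2
Pp = 0.5 * 2.197987 * 16.6 * 5.2^2
Pp = 493.3 kN/m


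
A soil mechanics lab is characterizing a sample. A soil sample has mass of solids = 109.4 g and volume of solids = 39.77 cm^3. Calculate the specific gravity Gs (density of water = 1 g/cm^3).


Using Gs = m_s / (V_s * rho_w)
Since rho_w = 1 g/cm^3:
Gs = 109.4 / 39.77
Gs = 2.751


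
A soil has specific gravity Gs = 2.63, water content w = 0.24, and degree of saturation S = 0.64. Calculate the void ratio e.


Using the relation e = Gs * w / S
e = 2.63 * 0.24 / 0.64
e = 0.9862


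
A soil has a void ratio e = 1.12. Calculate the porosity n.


Using the relation n = e / (1 + e)
n = 1.12 / (1 + 1.12)
n = 1.12 / 2.12
n = 0.5283


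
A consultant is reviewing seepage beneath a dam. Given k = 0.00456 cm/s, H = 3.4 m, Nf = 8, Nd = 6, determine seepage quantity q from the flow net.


Convert k to m/s for unit consistency with H:
k = 0.00456 cm/s = 0.00456 / 100 m/s = 4.56e-05 m/s
Using q = k * H * Nf / Nd
Nf / Nd = 8 / 6 = 1.3333
q = 4.56e-05 * 3.4 * 1.3333
q = 0.0002067 m^3/s per m


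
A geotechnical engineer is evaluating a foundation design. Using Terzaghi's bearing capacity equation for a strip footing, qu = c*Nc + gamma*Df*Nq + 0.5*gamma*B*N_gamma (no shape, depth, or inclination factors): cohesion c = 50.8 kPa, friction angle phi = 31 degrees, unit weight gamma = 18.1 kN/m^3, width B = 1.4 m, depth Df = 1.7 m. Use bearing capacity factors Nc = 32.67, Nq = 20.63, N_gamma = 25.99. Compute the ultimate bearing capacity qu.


Compute qu = c*Nc + gamma*Df*Nq + 0.5*gamma*B*N_gamma
Term 1: 50.8 * 32.67 = 1659.636
Term 2: 18.1 * 1.7 * 20.63 = 634.7851
Term 3: 0.5 * 18.1 * 1.4 * 25.99 = 329.2933
qu = 1659.636 + 634.7851 + 329.2933
qu = 2623.71 kPa


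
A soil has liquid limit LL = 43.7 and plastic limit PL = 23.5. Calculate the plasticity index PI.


Using PI = LL - PL
PI = 43.7 - 23.5
PI = 20.2


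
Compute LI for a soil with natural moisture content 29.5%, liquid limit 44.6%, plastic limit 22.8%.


Result: 0.307

Derivation:
First compute the plasticity index:
PI = LL - PL = 44.6 - 22.8 = 21.8
Then compute the liquidity index:
LI = (w - PL) / PI
LI = (29.5 - 22.8) / 21.8
LI = 0.307


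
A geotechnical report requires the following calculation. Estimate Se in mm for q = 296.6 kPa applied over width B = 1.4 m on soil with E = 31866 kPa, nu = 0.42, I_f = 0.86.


Using Se = q * B * (1 - nu^2) * I_f / E
1 - nu^2 = 1 - 0.42^2 = 0.8236
Se = 296.6 * 1.4 * 0.8236 * 0.86 / 31866
Se = 0.009230 m
Convert to mm: Se = 0.009230 * 1000 = 9.23 mm


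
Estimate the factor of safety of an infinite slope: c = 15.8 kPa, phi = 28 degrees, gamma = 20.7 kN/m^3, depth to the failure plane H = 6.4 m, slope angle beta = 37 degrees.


Using Fs = c / (gamma*H*sin(beta)*cos(beta)) + tan(phi)/tan(beta)
Cohesion contribution = 15.8 / (20.7*6.4*sin(37)*cos(37))
Cohesion contribution = 0.248139
Friction contribution = tan(28)/tan(37) = 0.705602
Fs = 0.248139 + 0.705602
Fs = 0.954


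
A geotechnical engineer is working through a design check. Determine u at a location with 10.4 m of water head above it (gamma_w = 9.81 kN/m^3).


Using u = gamma_w * h_w
u = 9.81 * 10.4
u = 102.02 kPa


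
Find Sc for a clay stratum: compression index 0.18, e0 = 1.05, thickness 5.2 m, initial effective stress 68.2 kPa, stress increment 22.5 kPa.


Using Sc = Cc * H / (1 + e0) * log10((sigma0 + delta_sigma) / sigma0)
Stress ratio = (68.2 + 22.5) / 68.2 = 1.32991
log10(1.32991) = 0.123823
Cc * H / (1 + e0) = 0.18 * 5.2 / (1 + 1.05) = 0.456585
Sc = 0.456585 * 0.123823
Sc = 0.0565 m


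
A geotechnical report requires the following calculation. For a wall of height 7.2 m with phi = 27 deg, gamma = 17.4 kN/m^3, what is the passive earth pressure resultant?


Compute passive earth pressure coefficient:
Kp = tan^2(45 + phi/2) = tan^2(58.5) = 2.66294
Compute passive force:
Pp = 0.5 * Kp * gamma * H^2
Pp = 0.5 * 2.66294 * 17.4 * 7.2^2
Pp = 1201.01 kN/m


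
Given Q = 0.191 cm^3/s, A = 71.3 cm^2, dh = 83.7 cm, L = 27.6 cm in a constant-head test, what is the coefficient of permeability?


Compute hydraulic gradient:
i = dh / L = 83.7 / 27.6 = 3.03261
Then apply Darcy's law:
k = Q / (A * i)
k = 0.191 / (71.3 * 3.03261)
k = 0.191 / 216.225
k = 0.000883 cm/s


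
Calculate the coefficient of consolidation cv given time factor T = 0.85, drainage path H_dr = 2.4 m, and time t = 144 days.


Using cv = T * H_dr^2 / t
H_dr^2 = 2.4^2 = 5.76
cv = 0.85 * 5.76 / 144
cv = 0.034 m^2/day


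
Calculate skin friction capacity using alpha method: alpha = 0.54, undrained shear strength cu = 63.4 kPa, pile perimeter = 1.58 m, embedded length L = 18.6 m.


Using Qs = alpha * cu * perimeter * L
Qs = 0.54 * 63.4 * 1.58 * 18.6
Qs = 1006.13 kN


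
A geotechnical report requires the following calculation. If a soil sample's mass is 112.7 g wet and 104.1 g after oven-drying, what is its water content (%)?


Using w = (m_wet - m_dry) / m_dry * 100
m_wet - m_dry = 112.7 - 104.1 = 8.6 g
w = 8.6 / 104.1 * 100
w = 8.26 %


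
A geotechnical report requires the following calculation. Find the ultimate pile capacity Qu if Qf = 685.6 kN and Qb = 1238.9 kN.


Using Qu = Qf + Qb
Qu = 685.6 + 1238.9
Qu = 1924.5 kN


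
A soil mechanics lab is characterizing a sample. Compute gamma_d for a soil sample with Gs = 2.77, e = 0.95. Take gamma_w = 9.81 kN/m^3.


Using gamma_d = Gs * gamma_w / (1 + e)
gamma_d = 2.77 * 9.81 / (1 + 0.95)
gamma_d = 2.77 * 9.81 / 1.95
gamma_d = 13.935 kN/m^3


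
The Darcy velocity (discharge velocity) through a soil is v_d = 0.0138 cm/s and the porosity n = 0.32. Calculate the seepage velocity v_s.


Using v_s = v_d / n
v_s = 0.0138 / 0.32
v_s = 0.04312 cm/s


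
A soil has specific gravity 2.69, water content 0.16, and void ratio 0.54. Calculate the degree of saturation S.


Result: 0.797

Derivation:
Using S = Gs * w / e
S = 2.69 * 0.16 / 0.54
S = 0.797


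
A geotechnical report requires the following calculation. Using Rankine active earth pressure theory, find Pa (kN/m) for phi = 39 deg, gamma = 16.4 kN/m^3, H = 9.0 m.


Compute active earth pressure coefficient:
Ka = tan^2(45 - phi/2) = tan^2(25.5) = 0.227506
Compute active force:
Pa = 0.5 * Ka * gamma * H^2
Pa = 0.5 * 0.227506 * 16.4 * 9.0^2
Pa = 151.11 kN/m


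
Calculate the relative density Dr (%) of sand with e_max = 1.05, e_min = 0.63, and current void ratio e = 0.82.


Using Dr = (e_max - e) / (e_max - e_min) * 100
e_max - e = 1.05 - 0.82 = 0.23
e_max - e_min = 1.05 - 0.63 = 0.42
Dr = 0.23 / 0.42 * 100
Dr = 54.76 %


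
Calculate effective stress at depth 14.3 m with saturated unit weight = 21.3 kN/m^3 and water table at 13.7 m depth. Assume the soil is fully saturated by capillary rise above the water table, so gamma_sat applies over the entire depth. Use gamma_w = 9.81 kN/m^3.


Total stress = gamma_sat * depth
sigma = 21.3 * 14.3 = 304.59 kPa
Pore water pressure u = gamma_w * (depth - d_wt)
u = 9.81 * (14.3 - 13.7) = 5.886 kPa
Effective stress = sigma - u
sigma' = 304.59 - 5.886 = 298.7 kPa


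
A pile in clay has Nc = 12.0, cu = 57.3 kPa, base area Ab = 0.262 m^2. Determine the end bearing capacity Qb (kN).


Using Qb = Nc * cu * Ab
Qb = 12.0 * 57.3 * 0.262
Qb = 180.15 kN


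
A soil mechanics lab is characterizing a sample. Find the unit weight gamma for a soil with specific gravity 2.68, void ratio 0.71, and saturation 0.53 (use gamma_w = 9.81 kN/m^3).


Result: 17.534 kN/m^3

Derivation:
Using gamma = gamma_w * (Gs + S*e) / (1 + e)
Numerator: Gs + S*e = 2.68 + 0.53*0.71 = 3.0563
Denominator: 1 + e = 1 + 0.71 = 1.71
gamma = 9.81 * 3.0563 / 1.71
gamma = 17.534 kN/m^3


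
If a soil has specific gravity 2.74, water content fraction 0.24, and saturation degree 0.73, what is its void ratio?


Using the relation e = Gs * w / S
e = 2.74 * 0.24 / 0.73
e = 0.9008


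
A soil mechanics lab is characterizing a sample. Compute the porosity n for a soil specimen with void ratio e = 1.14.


Result: 0.5327

Derivation:
Using the relation n = e / (1 + e)
n = 1.14 / (1 + 1.14)
n = 1.14 / 2.14
n = 0.5327


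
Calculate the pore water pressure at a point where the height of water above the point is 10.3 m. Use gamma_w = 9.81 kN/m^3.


Using u = gamma_w * h_w
u = 9.81 * 10.3
u = 101.04 kPa


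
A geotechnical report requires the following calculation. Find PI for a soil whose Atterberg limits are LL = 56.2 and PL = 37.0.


Using PI = LL - PL
PI = 56.2 - 37.0
PI = 19.2


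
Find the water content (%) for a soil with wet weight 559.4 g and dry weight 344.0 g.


Using w = (m_wet - m_dry) / m_dry * 100
m_wet - m_dry = 559.4 - 344.0 = 215.4 g
w = 215.4 / 344.0 * 100
w = 62.62 %


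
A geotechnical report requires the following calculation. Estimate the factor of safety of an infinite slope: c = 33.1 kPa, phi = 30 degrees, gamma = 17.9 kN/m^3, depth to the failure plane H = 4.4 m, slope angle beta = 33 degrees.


Result: 1.809

Derivation:
Using Fs = c / (gamma*H*sin(beta)*cos(beta)) + tan(phi)/tan(beta)
Cohesion contribution = 33.1 / (17.9*4.4*sin(33)*cos(33))
Cohesion contribution = 0.920073
Friction contribution = tan(30)/tan(33) = 0.889041
Fs = 0.920073 + 0.889041
Fs = 1.809


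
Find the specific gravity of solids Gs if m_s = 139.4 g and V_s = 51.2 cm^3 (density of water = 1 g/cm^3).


Using Gs = m_s / (V_s * rho_w)
Since rho_w = 1 g/cm^3:
Gs = 139.4 / 51.2
Gs = 2.723


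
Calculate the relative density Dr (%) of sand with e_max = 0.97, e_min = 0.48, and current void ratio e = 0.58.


Result: 79.59 %

Derivation:
Using Dr = (e_max - e) / (e_max - e_min) * 100
e_max - e = 0.97 - 0.58 = 0.39
e_max - e_min = 0.97 - 0.48 = 0.49
Dr = 0.39 / 0.49 * 100
Dr = 79.59 %


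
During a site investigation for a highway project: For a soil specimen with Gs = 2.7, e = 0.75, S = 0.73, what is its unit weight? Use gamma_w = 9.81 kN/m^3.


Result: 18.205 kN/m^3

Derivation:
Using gamma = gamma_w * (Gs + S*e) / (1 + e)
Numerator: Gs + S*e = 2.7 + 0.73*0.75 = 3.2475
Denominator: 1 + e = 1 + 0.75 = 1.75
gamma = 9.81 * 3.2475 / 1.75
gamma = 18.205 kN/m^3


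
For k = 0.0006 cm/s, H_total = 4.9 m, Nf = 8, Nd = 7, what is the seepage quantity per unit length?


Convert k to m/s for unit consistency with H:
k = 0.0006 cm/s = 0.0006 / 100 m/s = 6e-06 m/s
Using q = k * H * Nf / Nd
Nf / Nd = 8 / 7 = 1.1429
q = 6e-06 * 4.9 * 1.1429
q = 3.36e-05 m^3/s per m


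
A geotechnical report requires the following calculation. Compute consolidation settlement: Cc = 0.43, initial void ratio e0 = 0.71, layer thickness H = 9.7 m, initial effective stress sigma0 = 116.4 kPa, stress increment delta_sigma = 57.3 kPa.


Result: 0.424 m

Derivation:
Using Sc = Cc * H / (1 + e0) * log10((sigma0 + delta_sigma) / sigma0)
Stress ratio = (116.4 + 57.3) / 116.4 = 1.49227
log10(1.49227) = 0.173847
Cc * H / (1 + e0) = 0.43 * 9.7 / (1 + 0.71) = 2.43918
Sc = 2.43918 * 0.173847
Sc = 0.424 m


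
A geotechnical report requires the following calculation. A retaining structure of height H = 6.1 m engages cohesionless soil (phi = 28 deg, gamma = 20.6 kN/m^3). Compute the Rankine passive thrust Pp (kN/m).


Result: 1061.57 kN/m

Derivation:
Compute passive earth pressure coefficient:
Kp = tan^2(45 + phi/2) = tan^2(59.0) = 2.769826
Compute passive force:
Pp = 0.5 * Kp * gamma * H^2
Pp = 0.5 * 2.769826 * 20.6 * 6.1^2
Pp = 1061.57 kN/m


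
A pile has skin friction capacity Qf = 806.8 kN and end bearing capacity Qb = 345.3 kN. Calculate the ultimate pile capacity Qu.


Result: 1152.1 kN

Derivation:
Using Qu = Qf + Qb
Qu = 806.8 + 345.3
Qu = 1152.1 kN


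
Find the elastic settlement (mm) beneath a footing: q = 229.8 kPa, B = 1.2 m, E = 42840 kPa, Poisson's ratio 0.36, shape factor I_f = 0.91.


Using Se = q * B * (1 - nu^2) * I_f / E
1 - nu^2 = 1 - 0.36^2 = 0.8704
Se = 229.8 * 1.2 * 0.8704 * 0.91 / 42840
Se = 0.005098 m
Convert to mm: Se = 0.005098 * 1000 = 5.098 mm


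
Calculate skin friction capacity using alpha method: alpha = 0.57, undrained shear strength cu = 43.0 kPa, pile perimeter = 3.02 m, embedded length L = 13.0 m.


Using Qs = alpha * cu * perimeter * L
Qs = 0.57 * 43.0 * 3.02 * 13.0
Qs = 962.26 kN


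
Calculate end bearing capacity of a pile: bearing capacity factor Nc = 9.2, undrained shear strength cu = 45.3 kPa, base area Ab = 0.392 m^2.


Using Qb = Nc * cu * Ab
Qb = 9.2 * 45.3 * 0.392
Qb = 163.37 kN


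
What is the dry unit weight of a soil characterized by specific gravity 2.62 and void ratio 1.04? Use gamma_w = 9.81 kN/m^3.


Using gamma_d = Gs * gamma_w / (1 + e)
gamma_d = 2.62 * 9.81 / (1 + 1.04)
gamma_d = 2.62 * 9.81 / 2.04
gamma_d = 12.599 kN/m^3


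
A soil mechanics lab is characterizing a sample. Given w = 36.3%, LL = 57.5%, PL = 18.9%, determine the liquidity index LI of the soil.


Result: 0.451

Derivation:
First compute the plasticity index:
PI = LL - PL = 57.5 - 18.9 = 38.6
Then compute the liquidity index:
LI = (w - PL) / PI
LI = (36.3 - 18.9) / 38.6
LI = 0.451


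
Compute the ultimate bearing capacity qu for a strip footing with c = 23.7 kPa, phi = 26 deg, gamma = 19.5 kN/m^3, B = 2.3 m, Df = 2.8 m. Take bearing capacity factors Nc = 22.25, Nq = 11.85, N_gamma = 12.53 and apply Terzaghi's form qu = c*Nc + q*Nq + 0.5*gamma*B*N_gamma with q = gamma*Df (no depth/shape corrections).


Result: 1455.32 kPa

Derivation:
Compute qu = c*Nc + gamma*Df*Nq + 0.5*gamma*B*N_gamma
Term 1: 23.7 * 22.25 = 527.325
Term 2: 19.5 * 2.8 * 11.85 = 647.01
Term 3: 0.5 * 19.5 * 2.3 * 12.53 = 280.98525
qu = 527.325 + 647.01 + 280.98525
qu = 1455.32 kPa


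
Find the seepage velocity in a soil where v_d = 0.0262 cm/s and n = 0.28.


Result: 0.09357 cm/s

Derivation:
Using v_s = v_d / n
v_s = 0.0262 / 0.28
v_s = 0.09357 cm/s


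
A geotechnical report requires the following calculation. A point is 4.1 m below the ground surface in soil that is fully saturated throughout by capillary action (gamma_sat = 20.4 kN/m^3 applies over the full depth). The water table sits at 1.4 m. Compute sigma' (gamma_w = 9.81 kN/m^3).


Total stress = gamma_sat * depth
sigma = 20.4 * 4.1 = 83.64 kPa
Pore water pressure u = gamma_w * (depth - d_wt)
u = 9.81 * (4.1 - 1.4) = 26.487 kPa
Effective stress = sigma - u
sigma' = 83.64 - 26.487 = 57.15 kPa


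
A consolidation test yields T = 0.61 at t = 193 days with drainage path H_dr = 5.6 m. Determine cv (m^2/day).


Using cv = T * H_dr^2 / t
H_dr^2 = 5.6^2 = 31.36
cv = 0.61 * 31.36 / 193
cv = 0.09912 m^2/day


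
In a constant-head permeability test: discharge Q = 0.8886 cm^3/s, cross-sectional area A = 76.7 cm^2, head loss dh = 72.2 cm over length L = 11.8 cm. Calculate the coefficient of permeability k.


Compute hydraulic gradient:
i = dh / L = 72.2 / 11.8 = 6.11864
Then apply Darcy's law:
k = Q / (A * i)
k = 0.8886 / (76.7 * 6.11864)
k = 0.8886 / 469.3
k = 0.001893 cm/s


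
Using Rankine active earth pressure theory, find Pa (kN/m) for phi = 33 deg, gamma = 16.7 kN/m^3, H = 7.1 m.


Compute active earth pressure coefficient:
Ka = tan^2(45 - phi/2) = tan^2(28.5) = 0.294801
Compute active force:
Pa = 0.5 * Ka * gamma * H^2
Pa = 0.5 * 0.294801 * 16.7 * 7.1^2
Pa = 124.09 kN/m


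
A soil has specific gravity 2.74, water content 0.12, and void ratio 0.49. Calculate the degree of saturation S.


Result: 0.671

Derivation:
Using S = Gs * w / e
S = 2.74 * 0.12 / 0.49
S = 0.671


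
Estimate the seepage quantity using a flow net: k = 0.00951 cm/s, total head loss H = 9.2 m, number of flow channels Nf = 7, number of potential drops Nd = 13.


Convert k to m/s for unit consistency with H:
k = 0.00951 cm/s = 0.00951 / 100 m/s = 9.51e-05 m/s
Using q = k * H * Nf / Nd
Nf / Nd = 7 / 13 = 0.5385
q = 9.51e-05 * 9.2 * 0.5385
q = 0.0004711 m^3/s per m


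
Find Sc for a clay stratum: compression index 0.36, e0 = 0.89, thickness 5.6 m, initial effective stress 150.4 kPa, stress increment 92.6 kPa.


Using Sc = Cc * H / (1 + e0) * log10((sigma0 + delta_sigma) / sigma0)
Stress ratio = (150.4 + 92.6) / 150.4 = 1.61569
log10(1.61569) = 0.208358
Cc * H / (1 + e0) = 0.36 * 5.6 / (1 + 0.89) = 1.06667
Sc = 1.06667 * 0.208358
Sc = 0.2222 m
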